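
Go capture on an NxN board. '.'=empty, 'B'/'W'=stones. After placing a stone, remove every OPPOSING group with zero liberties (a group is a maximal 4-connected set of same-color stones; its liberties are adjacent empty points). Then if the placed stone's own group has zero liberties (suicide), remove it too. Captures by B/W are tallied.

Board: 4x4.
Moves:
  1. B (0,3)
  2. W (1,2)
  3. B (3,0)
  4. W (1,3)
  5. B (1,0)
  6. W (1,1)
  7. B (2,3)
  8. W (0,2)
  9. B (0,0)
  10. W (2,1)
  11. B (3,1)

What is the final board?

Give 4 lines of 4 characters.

Move 1: B@(0,3) -> caps B=0 W=0
Move 2: W@(1,2) -> caps B=0 W=0
Move 3: B@(3,0) -> caps B=0 W=0
Move 4: W@(1,3) -> caps B=0 W=0
Move 5: B@(1,0) -> caps B=0 W=0
Move 6: W@(1,1) -> caps B=0 W=0
Move 7: B@(2,3) -> caps B=0 W=0
Move 8: W@(0,2) -> caps B=0 W=1
Move 9: B@(0,0) -> caps B=0 W=1
Move 10: W@(2,1) -> caps B=0 W=1
Move 11: B@(3,1) -> caps B=0 W=1

Answer: B.W.
BWWW
.W.B
BB..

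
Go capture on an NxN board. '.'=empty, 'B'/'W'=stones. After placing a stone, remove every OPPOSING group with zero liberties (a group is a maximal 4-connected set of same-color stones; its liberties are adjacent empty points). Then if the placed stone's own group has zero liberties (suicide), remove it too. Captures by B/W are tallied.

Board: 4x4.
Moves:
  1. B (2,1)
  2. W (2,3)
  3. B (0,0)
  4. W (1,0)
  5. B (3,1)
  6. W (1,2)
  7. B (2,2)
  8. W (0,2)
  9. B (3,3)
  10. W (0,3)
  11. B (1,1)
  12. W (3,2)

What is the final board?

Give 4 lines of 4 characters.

Answer: B.WW
WBW.
.BBW
.BW.

Derivation:
Move 1: B@(2,1) -> caps B=0 W=0
Move 2: W@(2,3) -> caps B=0 W=0
Move 3: B@(0,0) -> caps B=0 W=0
Move 4: W@(1,0) -> caps B=0 W=0
Move 5: B@(3,1) -> caps B=0 W=0
Move 6: W@(1,2) -> caps B=0 W=0
Move 7: B@(2,2) -> caps B=0 W=0
Move 8: W@(0,2) -> caps B=0 W=0
Move 9: B@(3,3) -> caps B=0 W=0
Move 10: W@(0,3) -> caps B=0 W=0
Move 11: B@(1,1) -> caps B=0 W=0
Move 12: W@(3,2) -> caps B=0 W=1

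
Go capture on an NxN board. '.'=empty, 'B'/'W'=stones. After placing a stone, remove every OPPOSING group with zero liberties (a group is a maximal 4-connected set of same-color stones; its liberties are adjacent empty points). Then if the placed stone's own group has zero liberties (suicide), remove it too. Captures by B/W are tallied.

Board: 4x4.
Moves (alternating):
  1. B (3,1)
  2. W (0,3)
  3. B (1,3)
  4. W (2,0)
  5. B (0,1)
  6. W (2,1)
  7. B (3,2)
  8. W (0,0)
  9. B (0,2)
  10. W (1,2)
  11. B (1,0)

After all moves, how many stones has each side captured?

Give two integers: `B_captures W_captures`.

Answer: 2 0

Derivation:
Move 1: B@(3,1) -> caps B=0 W=0
Move 2: W@(0,3) -> caps B=0 W=0
Move 3: B@(1,3) -> caps B=0 W=0
Move 4: W@(2,0) -> caps B=0 W=0
Move 5: B@(0,1) -> caps B=0 W=0
Move 6: W@(2,1) -> caps B=0 W=0
Move 7: B@(3,2) -> caps B=0 W=0
Move 8: W@(0,0) -> caps B=0 W=0
Move 9: B@(0,2) -> caps B=1 W=0
Move 10: W@(1,2) -> caps B=1 W=0
Move 11: B@(1,0) -> caps B=2 W=0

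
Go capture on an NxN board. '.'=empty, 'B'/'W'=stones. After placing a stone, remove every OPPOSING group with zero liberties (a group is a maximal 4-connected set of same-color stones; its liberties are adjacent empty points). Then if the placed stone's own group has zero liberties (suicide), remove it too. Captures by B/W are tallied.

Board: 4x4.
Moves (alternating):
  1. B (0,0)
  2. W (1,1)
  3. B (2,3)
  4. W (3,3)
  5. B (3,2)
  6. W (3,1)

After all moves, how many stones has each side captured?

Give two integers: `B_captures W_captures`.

Move 1: B@(0,0) -> caps B=0 W=0
Move 2: W@(1,1) -> caps B=0 W=0
Move 3: B@(2,3) -> caps B=0 W=0
Move 4: W@(3,3) -> caps B=0 W=0
Move 5: B@(3,2) -> caps B=1 W=0
Move 6: W@(3,1) -> caps B=1 W=0

Answer: 1 0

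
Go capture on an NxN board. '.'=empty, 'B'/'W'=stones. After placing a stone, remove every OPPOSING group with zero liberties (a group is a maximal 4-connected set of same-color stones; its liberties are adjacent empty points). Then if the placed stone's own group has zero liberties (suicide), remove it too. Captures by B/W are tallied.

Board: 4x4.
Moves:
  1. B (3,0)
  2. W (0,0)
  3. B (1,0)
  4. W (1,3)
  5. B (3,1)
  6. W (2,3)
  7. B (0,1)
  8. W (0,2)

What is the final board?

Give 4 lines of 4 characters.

Move 1: B@(3,0) -> caps B=0 W=0
Move 2: W@(0,0) -> caps B=0 W=0
Move 3: B@(1,0) -> caps B=0 W=0
Move 4: W@(1,3) -> caps B=0 W=0
Move 5: B@(3,1) -> caps B=0 W=0
Move 6: W@(2,3) -> caps B=0 W=0
Move 7: B@(0,1) -> caps B=1 W=0
Move 8: W@(0,2) -> caps B=1 W=0

Answer: .BW.
B..W
...W
BB..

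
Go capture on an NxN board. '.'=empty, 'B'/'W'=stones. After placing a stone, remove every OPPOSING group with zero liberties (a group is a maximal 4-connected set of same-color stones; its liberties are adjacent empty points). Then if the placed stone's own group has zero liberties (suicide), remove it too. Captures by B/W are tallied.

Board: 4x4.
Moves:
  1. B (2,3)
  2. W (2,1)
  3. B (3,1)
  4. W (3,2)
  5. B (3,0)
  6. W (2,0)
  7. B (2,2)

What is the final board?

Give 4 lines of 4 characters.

Answer: ....
....
WWBB
..W.

Derivation:
Move 1: B@(2,3) -> caps B=0 W=0
Move 2: W@(2,1) -> caps B=0 W=0
Move 3: B@(3,1) -> caps B=0 W=0
Move 4: W@(3,2) -> caps B=0 W=0
Move 5: B@(3,0) -> caps B=0 W=0
Move 6: W@(2,0) -> caps B=0 W=2
Move 7: B@(2,2) -> caps B=0 W=2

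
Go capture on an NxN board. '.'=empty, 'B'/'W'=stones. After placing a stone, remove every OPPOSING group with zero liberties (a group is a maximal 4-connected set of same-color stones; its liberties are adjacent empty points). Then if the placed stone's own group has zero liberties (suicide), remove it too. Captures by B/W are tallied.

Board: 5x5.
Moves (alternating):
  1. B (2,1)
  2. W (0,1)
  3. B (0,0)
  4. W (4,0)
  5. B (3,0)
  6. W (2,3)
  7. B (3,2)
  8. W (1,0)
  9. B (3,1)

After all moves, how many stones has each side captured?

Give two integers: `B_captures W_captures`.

Answer: 0 1

Derivation:
Move 1: B@(2,1) -> caps B=0 W=0
Move 2: W@(0,1) -> caps B=0 W=0
Move 3: B@(0,0) -> caps B=0 W=0
Move 4: W@(4,0) -> caps B=0 W=0
Move 5: B@(3,0) -> caps B=0 W=0
Move 6: W@(2,3) -> caps B=0 W=0
Move 7: B@(3,2) -> caps B=0 W=0
Move 8: W@(1,0) -> caps B=0 W=1
Move 9: B@(3,1) -> caps B=0 W=1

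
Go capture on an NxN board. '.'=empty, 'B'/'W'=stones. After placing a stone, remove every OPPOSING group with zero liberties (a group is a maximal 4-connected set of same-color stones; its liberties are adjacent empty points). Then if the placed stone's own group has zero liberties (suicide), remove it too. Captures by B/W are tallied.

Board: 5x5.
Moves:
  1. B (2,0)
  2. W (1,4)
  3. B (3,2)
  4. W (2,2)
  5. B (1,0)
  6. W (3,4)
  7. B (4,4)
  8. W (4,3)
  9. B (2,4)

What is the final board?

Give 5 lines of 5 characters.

Move 1: B@(2,0) -> caps B=0 W=0
Move 2: W@(1,4) -> caps B=0 W=0
Move 3: B@(3,2) -> caps B=0 W=0
Move 4: W@(2,2) -> caps B=0 W=0
Move 5: B@(1,0) -> caps B=0 W=0
Move 6: W@(3,4) -> caps B=0 W=0
Move 7: B@(4,4) -> caps B=0 W=0
Move 8: W@(4,3) -> caps B=0 W=1
Move 9: B@(2,4) -> caps B=0 W=1

Answer: .....
B...W
B.W.B
..B.W
...W.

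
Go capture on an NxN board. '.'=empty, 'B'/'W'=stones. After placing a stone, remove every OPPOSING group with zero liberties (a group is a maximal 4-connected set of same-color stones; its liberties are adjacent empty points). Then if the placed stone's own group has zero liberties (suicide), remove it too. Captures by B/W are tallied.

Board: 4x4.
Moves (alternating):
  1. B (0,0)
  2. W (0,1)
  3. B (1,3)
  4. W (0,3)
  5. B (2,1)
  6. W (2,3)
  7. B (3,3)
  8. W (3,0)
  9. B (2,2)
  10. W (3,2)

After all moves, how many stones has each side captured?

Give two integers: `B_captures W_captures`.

Answer: 1 0

Derivation:
Move 1: B@(0,0) -> caps B=0 W=0
Move 2: W@(0,1) -> caps B=0 W=0
Move 3: B@(1,3) -> caps B=0 W=0
Move 4: W@(0,3) -> caps B=0 W=0
Move 5: B@(2,1) -> caps B=0 W=0
Move 6: W@(2,3) -> caps B=0 W=0
Move 7: B@(3,3) -> caps B=0 W=0
Move 8: W@(3,0) -> caps B=0 W=0
Move 9: B@(2,2) -> caps B=1 W=0
Move 10: W@(3,2) -> caps B=1 W=0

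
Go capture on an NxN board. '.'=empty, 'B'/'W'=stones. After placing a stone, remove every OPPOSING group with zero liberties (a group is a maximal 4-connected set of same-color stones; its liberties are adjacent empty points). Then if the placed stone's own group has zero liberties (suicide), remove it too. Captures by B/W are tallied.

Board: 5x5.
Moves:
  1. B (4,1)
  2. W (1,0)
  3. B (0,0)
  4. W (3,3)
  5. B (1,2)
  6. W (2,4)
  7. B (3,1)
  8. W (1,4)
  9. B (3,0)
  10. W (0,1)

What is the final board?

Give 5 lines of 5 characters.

Move 1: B@(4,1) -> caps B=0 W=0
Move 2: W@(1,0) -> caps B=0 W=0
Move 3: B@(0,0) -> caps B=0 W=0
Move 4: W@(3,3) -> caps B=0 W=0
Move 5: B@(1,2) -> caps B=0 W=0
Move 6: W@(2,4) -> caps B=0 W=0
Move 7: B@(3,1) -> caps B=0 W=0
Move 8: W@(1,4) -> caps B=0 W=0
Move 9: B@(3,0) -> caps B=0 W=0
Move 10: W@(0,1) -> caps B=0 W=1

Answer: .W...
W.B.W
....W
BB.W.
.B...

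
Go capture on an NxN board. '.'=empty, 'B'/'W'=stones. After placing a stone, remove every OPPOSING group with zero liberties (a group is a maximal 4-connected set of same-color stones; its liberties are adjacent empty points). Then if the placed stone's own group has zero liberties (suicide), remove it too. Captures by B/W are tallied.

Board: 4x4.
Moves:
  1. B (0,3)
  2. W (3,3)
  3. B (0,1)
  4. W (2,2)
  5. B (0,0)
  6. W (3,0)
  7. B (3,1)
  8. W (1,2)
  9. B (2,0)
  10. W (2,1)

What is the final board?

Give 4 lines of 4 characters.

Answer: BB.B
..W.
BWW.
.B.W

Derivation:
Move 1: B@(0,3) -> caps B=0 W=0
Move 2: W@(3,3) -> caps B=0 W=0
Move 3: B@(0,1) -> caps B=0 W=0
Move 4: W@(2,2) -> caps B=0 W=0
Move 5: B@(0,0) -> caps B=0 W=0
Move 6: W@(3,0) -> caps B=0 W=0
Move 7: B@(3,1) -> caps B=0 W=0
Move 8: W@(1,2) -> caps B=0 W=0
Move 9: B@(2,0) -> caps B=1 W=0
Move 10: W@(2,1) -> caps B=1 W=0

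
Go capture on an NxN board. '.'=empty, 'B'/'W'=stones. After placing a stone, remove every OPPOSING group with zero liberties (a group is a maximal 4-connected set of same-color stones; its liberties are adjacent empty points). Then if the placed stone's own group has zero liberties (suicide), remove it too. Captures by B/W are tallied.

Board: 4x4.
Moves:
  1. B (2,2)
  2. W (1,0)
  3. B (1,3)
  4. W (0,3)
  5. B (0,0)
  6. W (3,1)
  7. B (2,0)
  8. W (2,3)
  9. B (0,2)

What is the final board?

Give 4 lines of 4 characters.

Answer: B.B.
W..B
B.BW
.W..

Derivation:
Move 1: B@(2,2) -> caps B=0 W=0
Move 2: W@(1,0) -> caps B=0 W=0
Move 3: B@(1,3) -> caps B=0 W=0
Move 4: W@(0,3) -> caps B=0 W=0
Move 5: B@(0,0) -> caps B=0 W=0
Move 6: W@(3,1) -> caps B=0 W=0
Move 7: B@(2,0) -> caps B=0 W=0
Move 8: W@(2,3) -> caps B=0 W=0
Move 9: B@(0,2) -> caps B=1 W=0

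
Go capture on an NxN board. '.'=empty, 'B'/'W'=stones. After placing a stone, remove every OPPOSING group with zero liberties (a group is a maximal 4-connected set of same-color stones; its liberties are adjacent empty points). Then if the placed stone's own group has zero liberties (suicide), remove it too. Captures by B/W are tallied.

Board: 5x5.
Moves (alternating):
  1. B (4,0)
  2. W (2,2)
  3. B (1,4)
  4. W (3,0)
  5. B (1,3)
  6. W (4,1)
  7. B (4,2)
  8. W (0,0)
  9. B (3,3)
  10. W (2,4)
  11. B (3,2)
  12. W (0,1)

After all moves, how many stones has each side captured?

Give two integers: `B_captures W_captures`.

Move 1: B@(4,0) -> caps B=0 W=0
Move 2: W@(2,2) -> caps B=0 W=0
Move 3: B@(1,4) -> caps B=0 W=0
Move 4: W@(3,0) -> caps B=0 W=0
Move 5: B@(1,3) -> caps B=0 W=0
Move 6: W@(4,1) -> caps B=0 W=1
Move 7: B@(4,2) -> caps B=0 W=1
Move 8: W@(0,0) -> caps B=0 W=1
Move 9: B@(3,3) -> caps B=0 W=1
Move 10: W@(2,4) -> caps B=0 W=1
Move 11: B@(3,2) -> caps B=0 W=1
Move 12: W@(0,1) -> caps B=0 W=1

Answer: 0 1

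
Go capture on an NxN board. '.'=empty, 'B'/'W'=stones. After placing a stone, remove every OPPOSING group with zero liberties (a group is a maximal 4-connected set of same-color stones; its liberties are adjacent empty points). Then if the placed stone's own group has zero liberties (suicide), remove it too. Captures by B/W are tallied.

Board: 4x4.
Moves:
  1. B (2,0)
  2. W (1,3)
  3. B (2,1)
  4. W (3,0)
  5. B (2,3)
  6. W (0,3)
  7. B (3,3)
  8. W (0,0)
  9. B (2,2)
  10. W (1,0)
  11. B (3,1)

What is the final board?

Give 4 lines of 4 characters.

Move 1: B@(2,0) -> caps B=0 W=0
Move 2: W@(1,3) -> caps B=0 W=0
Move 3: B@(2,1) -> caps B=0 W=0
Move 4: W@(3,0) -> caps B=0 W=0
Move 5: B@(2,3) -> caps B=0 W=0
Move 6: W@(0,3) -> caps B=0 W=0
Move 7: B@(3,3) -> caps B=0 W=0
Move 8: W@(0,0) -> caps B=0 W=0
Move 9: B@(2,2) -> caps B=0 W=0
Move 10: W@(1,0) -> caps B=0 W=0
Move 11: B@(3,1) -> caps B=1 W=0

Answer: W..W
W..W
BBBB
.B.B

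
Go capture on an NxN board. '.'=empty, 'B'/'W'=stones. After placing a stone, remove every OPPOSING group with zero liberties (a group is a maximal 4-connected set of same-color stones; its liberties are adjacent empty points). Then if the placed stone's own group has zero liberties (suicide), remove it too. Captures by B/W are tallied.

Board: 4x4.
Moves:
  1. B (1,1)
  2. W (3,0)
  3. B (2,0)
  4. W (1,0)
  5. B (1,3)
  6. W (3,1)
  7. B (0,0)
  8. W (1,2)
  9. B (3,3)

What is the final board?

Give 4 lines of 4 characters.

Move 1: B@(1,1) -> caps B=0 W=0
Move 2: W@(3,0) -> caps B=0 W=0
Move 3: B@(2,0) -> caps B=0 W=0
Move 4: W@(1,0) -> caps B=0 W=0
Move 5: B@(1,3) -> caps B=0 W=0
Move 6: W@(3,1) -> caps B=0 W=0
Move 7: B@(0,0) -> caps B=1 W=0
Move 8: W@(1,2) -> caps B=1 W=0
Move 9: B@(3,3) -> caps B=1 W=0

Answer: B...
.BWB
B...
WW.B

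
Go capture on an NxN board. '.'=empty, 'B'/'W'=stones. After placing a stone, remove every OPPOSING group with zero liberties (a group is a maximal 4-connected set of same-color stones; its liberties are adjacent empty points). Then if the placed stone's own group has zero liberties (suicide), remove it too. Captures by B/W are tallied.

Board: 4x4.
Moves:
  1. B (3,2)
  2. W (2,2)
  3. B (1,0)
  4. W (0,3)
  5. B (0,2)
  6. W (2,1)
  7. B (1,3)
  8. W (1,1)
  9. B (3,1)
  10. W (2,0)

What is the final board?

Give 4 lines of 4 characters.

Move 1: B@(3,2) -> caps B=0 W=0
Move 2: W@(2,2) -> caps B=0 W=0
Move 3: B@(1,0) -> caps B=0 W=0
Move 4: W@(0,3) -> caps B=0 W=0
Move 5: B@(0,2) -> caps B=0 W=0
Move 6: W@(2,1) -> caps B=0 W=0
Move 7: B@(1,3) -> caps B=1 W=0
Move 8: W@(1,1) -> caps B=1 W=0
Move 9: B@(3,1) -> caps B=1 W=0
Move 10: W@(2,0) -> caps B=1 W=0

Answer: ..B.
BW.B
WWW.
.BB.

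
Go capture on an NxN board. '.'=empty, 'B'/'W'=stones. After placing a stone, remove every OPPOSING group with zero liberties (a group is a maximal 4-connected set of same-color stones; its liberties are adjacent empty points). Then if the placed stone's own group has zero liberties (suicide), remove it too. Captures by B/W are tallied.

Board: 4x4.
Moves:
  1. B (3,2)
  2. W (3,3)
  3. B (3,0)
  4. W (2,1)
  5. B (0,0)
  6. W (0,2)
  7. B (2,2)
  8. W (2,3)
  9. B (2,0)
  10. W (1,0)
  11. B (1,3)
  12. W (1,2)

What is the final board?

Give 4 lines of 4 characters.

Move 1: B@(3,2) -> caps B=0 W=0
Move 2: W@(3,3) -> caps B=0 W=0
Move 3: B@(3,0) -> caps B=0 W=0
Move 4: W@(2,1) -> caps B=0 W=0
Move 5: B@(0,0) -> caps B=0 W=0
Move 6: W@(0,2) -> caps B=0 W=0
Move 7: B@(2,2) -> caps B=0 W=0
Move 8: W@(2,3) -> caps B=0 W=0
Move 9: B@(2,0) -> caps B=0 W=0
Move 10: W@(1,0) -> caps B=0 W=0
Move 11: B@(1,3) -> caps B=2 W=0
Move 12: W@(1,2) -> caps B=2 W=0

Answer: B.W.
W.WB
BWB.
B.B.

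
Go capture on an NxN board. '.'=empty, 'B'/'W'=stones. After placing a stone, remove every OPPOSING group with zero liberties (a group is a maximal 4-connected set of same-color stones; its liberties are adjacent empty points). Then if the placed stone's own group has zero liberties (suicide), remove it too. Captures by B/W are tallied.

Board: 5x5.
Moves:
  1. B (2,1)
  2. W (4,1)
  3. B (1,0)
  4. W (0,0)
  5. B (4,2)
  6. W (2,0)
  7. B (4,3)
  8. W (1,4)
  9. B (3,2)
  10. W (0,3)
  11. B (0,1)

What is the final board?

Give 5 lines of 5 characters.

Move 1: B@(2,1) -> caps B=0 W=0
Move 2: W@(4,1) -> caps B=0 W=0
Move 3: B@(1,0) -> caps B=0 W=0
Move 4: W@(0,0) -> caps B=0 W=0
Move 5: B@(4,2) -> caps B=0 W=0
Move 6: W@(2,0) -> caps B=0 W=0
Move 7: B@(4,3) -> caps B=0 W=0
Move 8: W@(1,4) -> caps B=0 W=0
Move 9: B@(3,2) -> caps B=0 W=0
Move 10: W@(0,3) -> caps B=0 W=0
Move 11: B@(0,1) -> caps B=1 W=0

Answer: .B.W.
B...W
WB...
..B..
.WBB.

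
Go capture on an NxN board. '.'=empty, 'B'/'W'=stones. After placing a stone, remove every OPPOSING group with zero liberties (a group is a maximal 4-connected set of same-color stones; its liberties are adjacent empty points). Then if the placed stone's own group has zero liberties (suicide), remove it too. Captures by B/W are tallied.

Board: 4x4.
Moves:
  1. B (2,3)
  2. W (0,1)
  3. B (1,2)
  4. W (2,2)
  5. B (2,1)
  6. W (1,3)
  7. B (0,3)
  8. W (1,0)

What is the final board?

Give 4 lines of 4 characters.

Move 1: B@(2,3) -> caps B=0 W=0
Move 2: W@(0,1) -> caps B=0 W=0
Move 3: B@(1,2) -> caps B=0 W=0
Move 4: W@(2,2) -> caps B=0 W=0
Move 5: B@(2,1) -> caps B=0 W=0
Move 6: W@(1,3) -> caps B=0 W=0
Move 7: B@(0,3) -> caps B=1 W=0
Move 8: W@(1,0) -> caps B=1 W=0

Answer: .W.B
W.B.
.BWB
....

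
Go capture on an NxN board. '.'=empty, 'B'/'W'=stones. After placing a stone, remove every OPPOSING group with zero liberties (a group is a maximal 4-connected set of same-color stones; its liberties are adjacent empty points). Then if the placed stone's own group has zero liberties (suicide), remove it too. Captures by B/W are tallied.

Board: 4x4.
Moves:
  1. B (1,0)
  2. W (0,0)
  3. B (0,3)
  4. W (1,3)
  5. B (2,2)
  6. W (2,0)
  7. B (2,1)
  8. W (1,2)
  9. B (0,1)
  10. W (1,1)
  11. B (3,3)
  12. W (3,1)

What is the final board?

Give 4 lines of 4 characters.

Answer: .B.B
BWWW
WBB.
.W.B

Derivation:
Move 1: B@(1,0) -> caps B=0 W=0
Move 2: W@(0,0) -> caps B=0 W=0
Move 3: B@(0,3) -> caps B=0 W=0
Move 4: W@(1,3) -> caps B=0 W=0
Move 5: B@(2,2) -> caps B=0 W=0
Move 6: W@(2,0) -> caps B=0 W=0
Move 7: B@(2,1) -> caps B=0 W=0
Move 8: W@(1,2) -> caps B=0 W=0
Move 9: B@(0,1) -> caps B=1 W=0
Move 10: W@(1,1) -> caps B=1 W=0
Move 11: B@(3,3) -> caps B=1 W=0
Move 12: W@(3,1) -> caps B=1 W=0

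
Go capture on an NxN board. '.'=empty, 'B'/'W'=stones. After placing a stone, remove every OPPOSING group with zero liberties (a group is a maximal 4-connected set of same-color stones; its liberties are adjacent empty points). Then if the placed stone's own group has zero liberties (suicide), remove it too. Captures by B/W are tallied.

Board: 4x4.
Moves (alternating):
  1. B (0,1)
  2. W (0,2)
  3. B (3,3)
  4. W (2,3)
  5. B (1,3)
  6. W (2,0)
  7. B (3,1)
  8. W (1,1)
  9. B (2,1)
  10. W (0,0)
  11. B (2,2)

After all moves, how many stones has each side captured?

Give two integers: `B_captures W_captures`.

Answer: 1 1

Derivation:
Move 1: B@(0,1) -> caps B=0 W=0
Move 2: W@(0,2) -> caps B=0 W=0
Move 3: B@(3,3) -> caps B=0 W=0
Move 4: W@(2,3) -> caps B=0 W=0
Move 5: B@(1,3) -> caps B=0 W=0
Move 6: W@(2,0) -> caps B=0 W=0
Move 7: B@(3,1) -> caps B=0 W=0
Move 8: W@(1,1) -> caps B=0 W=0
Move 9: B@(2,1) -> caps B=0 W=0
Move 10: W@(0,0) -> caps B=0 W=1
Move 11: B@(2,2) -> caps B=1 W=1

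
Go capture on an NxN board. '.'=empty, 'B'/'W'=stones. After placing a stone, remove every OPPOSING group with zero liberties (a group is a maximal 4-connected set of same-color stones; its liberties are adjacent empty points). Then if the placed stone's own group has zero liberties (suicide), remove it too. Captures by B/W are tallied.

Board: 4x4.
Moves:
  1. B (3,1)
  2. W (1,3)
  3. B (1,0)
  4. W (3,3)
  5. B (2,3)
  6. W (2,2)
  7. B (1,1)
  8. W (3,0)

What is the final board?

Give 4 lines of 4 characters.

Move 1: B@(3,1) -> caps B=0 W=0
Move 2: W@(1,3) -> caps B=0 W=0
Move 3: B@(1,0) -> caps B=0 W=0
Move 4: W@(3,3) -> caps B=0 W=0
Move 5: B@(2,3) -> caps B=0 W=0
Move 6: W@(2,2) -> caps B=0 W=1
Move 7: B@(1,1) -> caps B=0 W=1
Move 8: W@(3,0) -> caps B=0 W=1

Answer: ....
BB.W
..W.
WB.W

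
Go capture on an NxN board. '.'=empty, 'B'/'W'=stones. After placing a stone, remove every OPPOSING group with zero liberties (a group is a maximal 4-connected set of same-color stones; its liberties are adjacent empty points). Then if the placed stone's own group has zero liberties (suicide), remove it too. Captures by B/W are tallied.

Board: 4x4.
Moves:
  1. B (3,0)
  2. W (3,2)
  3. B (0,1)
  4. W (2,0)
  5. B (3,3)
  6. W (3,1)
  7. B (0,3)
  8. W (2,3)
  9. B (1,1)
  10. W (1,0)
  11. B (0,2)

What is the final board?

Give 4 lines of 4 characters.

Answer: .BBB
WB..
W..W
.WW.

Derivation:
Move 1: B@(3,0) -> caps B=0 W=0
Move 2: W@(3,2) -> caps B=0 W=0
Move 3: B@(0,1) -> caps B=0 W=0
Move 4: W@(2,0) -> caps B=0 W=0
Move 5: B@(3,3) -> caps B=0 W=0
Move 6: W@(3,1) -> caps B=0 W=1
Move 7: B@(0,3) -> caps B=0 W=1
Move 8: W@(2,3) -> caps B=0 W=2
Move 9: B@(1,1) -> caps B=0 W=2
Move 10: W@(1,0) -> caps B=0 W=2
Move 11: B@(0,2) -> caps B=0 W=2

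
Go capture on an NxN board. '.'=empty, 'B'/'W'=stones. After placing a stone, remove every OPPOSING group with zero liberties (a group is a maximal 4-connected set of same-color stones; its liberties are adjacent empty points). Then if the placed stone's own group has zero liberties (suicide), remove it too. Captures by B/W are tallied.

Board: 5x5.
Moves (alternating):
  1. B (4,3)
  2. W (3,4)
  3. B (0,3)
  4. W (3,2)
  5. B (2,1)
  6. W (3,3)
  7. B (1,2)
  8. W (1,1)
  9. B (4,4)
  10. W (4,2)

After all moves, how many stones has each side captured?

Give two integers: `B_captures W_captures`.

Move 1: B@(4,3) -> caps B=0 W=0
Move 2: W@(3,4) -> caps B=0 W=0
Move 3: B@(0,3) -> caps B=0 W=0
Move 4: W@(3,2) -> caps B=0 W=0
Move 5: B@(2,1) -> caps B=0 W=0
Move 6: W@(3,3) -> caps B=0 W=0
Move 7: B@(1,2) -> caps B=0 W=0
Move 8: W@(1,1) -> caps B=0 W=0
Move 9: B@(4,4) -> caps B=0 W=0
Move 10: W@(4,2) -> caps B=0 W=2

Answer: 0 2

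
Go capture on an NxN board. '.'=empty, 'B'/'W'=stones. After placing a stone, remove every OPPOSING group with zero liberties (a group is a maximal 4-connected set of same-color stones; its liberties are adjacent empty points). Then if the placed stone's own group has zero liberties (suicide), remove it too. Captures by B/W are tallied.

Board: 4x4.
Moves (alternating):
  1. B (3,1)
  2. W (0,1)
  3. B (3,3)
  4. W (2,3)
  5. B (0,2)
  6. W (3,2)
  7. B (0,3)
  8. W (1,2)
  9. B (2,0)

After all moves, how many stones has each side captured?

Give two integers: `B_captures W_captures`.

Answer: 0 1

Derivation:
Move 1: B@(3,1) -> caps B=0 W=0
Move 2: W@(0,1) -> caps B=0 W=0
Move 3: B@(3,3) -> caps B=0 W=0
Move 4: W@(2,3) -> caps B=0 W=0
Move 5: B@(0,2) -> caps B=0 W=0
Move 6: W@(3,2) -> caps B=0 W=1
Move 7: B@(0,3) -> caps B=0 W=1
Move 8: W@(1,2) -> caps B=0 W=1
Move 9: B@(2,0) -> caps B=0 W=1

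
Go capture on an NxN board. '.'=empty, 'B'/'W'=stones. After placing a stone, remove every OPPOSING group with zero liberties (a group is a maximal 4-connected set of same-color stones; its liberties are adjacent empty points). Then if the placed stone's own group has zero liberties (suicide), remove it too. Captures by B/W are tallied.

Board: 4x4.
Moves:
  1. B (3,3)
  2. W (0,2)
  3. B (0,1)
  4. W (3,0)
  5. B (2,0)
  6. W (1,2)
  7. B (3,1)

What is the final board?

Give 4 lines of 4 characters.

Move 1: B@(3,3) -> caps B=0 W=0
Move 2: W@(0,2) -> caps B=0 W=0
Move 3: B@(0,1) -> caps B=0 W=0
Move 4: W@(3,0) -> caps B=0 W=0
Move 5: B@(2,0) -> caps B=0 W=0
Move 6: W@(1,2) -> caps B=0 W=0
Move 7: B@(3,1) -> caps B=1 W=0

Answer: .BW.
..W.
B...
.B.B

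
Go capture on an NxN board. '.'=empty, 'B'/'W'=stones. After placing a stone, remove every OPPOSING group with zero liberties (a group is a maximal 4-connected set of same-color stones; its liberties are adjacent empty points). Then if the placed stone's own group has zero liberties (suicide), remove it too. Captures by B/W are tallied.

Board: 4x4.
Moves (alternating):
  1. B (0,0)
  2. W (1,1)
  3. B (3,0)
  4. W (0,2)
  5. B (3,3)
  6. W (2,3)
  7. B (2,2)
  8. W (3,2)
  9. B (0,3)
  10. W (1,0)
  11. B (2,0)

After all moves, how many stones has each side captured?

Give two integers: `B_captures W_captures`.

Answer: 0 1

Derivation:
Move 1: B@(0,0) -> caps B=0 W=0
Move 2: W@(1,1) -> caps B=0 W=0
Move 3: B@(3,0) -> caps B=0 W=0
Move 4: W@(0,2) -> caps B=0 W=0
Move 5: B@(3,3) -> caps B=0 W=0
Move 6: W@(2,3) -> caps B=0 W=0
Move 7: B@(2,2) -> caps B=0 W=0
Move 8: W@(3,2) -> caps B=0 W=1
Move 9: B@(0,3) -> caps B=0 W=1
Move 10: W@(1,0) -> caps B=0 W=1
Move 11: B@(2,0) -> caps B=0 W=1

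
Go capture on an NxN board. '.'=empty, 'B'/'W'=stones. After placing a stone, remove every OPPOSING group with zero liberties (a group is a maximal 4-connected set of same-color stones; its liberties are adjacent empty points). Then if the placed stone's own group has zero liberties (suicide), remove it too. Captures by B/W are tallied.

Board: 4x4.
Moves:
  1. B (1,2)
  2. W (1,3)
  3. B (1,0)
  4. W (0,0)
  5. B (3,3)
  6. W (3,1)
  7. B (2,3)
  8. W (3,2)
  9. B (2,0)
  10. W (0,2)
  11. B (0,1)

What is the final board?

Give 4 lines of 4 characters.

Move 1: B@(1,2) -> caps B=0 W=0
Move 2: W@(1,3) -> caps B=0 W=0
Move 3: B@(1,0) -> caps B=0 W=0
Move 4: W@(0,0) -> caps B=0 W=0
Move 5: B@(3,3) -> caps B=0 W=0
Move 6: W@(3,1) -> caps B=0 W=0
Move 7: B@(2,3) -> caps B=0 W=0
Move 8: W@(3,2) -> caps B=0 W=0
Move 9: B@(2,0) -> caps B=0 W=0
Move 10: W@(0,2) -> caps B=0 W=0
Move 11: B@(0,1) -> caps B=1 W=0

Answer: .BW.
B.BW
B..B
.WWB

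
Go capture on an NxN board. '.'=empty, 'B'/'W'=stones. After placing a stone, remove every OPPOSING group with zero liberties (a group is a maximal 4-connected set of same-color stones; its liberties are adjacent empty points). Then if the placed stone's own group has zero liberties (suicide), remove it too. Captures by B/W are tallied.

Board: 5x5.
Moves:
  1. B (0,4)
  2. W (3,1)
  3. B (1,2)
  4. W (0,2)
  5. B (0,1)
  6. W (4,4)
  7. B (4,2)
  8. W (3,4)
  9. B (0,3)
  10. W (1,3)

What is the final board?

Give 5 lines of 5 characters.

Move 1: B@(0,4) -> caps B=0 W=0
Move 2: W@(3,1) -> caps B=0 W=0
Move 3: B@(1,2) -> caps B=0 W=0
Move 4: W@(0,2) -> caps B=0 W=0
Move 5: B@(0,1) -> caps B=0 W=0
Move 6: W@(4,4) -> caps B=0 W=0
Move 7: B@(4,2) -> caps B=0 W=0
Move 8: W@(3,4) -> caps B=0 W=0
Move 9: B@(0,3) -> caps B=1 W=0
Move 10: W@(1,3) -> caps B=1 W=0

Answer: .B.BB
..BW.
.....
.W..W
..B.W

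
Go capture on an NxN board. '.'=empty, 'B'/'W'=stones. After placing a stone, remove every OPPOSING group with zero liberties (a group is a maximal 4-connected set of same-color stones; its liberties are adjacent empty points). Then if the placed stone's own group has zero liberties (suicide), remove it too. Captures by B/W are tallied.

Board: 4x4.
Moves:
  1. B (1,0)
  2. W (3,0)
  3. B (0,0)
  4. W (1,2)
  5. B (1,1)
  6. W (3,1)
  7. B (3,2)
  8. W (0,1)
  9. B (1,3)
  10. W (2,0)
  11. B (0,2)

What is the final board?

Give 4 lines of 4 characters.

Move 1: B@(1,0) -> caps B=0 W=0
Move 2: W@(3,0) -> caps B=0 W=0
Move 3: B@(0,0) -> caps B=0 W=0
Move 4: W@(1,2) -> caps B=0 W=0
Move 5: B@(1,1) -> caps B=0 W=0
Move 6: W@(3,1) -> caps B=0 W=0
Move 7: B@(3,2) -> caps B=0 W=0
Move 8: W@(0,1) -> caps B=0 W=0
Move 9: B@(1,3) -> caps B=0 W=0
Move 10: W@(2,0) -> caps B=0 W=0
Move 11: B@(0,2) -> caps B=1 W=0

Answer: B.B.
BBWB
W...
WWB.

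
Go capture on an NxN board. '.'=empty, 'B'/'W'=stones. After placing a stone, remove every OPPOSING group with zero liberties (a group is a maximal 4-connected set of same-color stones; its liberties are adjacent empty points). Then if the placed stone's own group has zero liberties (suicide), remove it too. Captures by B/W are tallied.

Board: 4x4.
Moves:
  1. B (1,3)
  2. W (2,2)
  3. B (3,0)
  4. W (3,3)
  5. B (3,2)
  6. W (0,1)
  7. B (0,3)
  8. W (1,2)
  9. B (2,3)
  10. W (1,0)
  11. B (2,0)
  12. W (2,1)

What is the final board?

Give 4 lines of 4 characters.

Move 1: B@(1,3) -> caps B=0 W=0
Move 2: W@(2,2) -> caps B=0 W=0
Move 3: B@(3,0) -> caps B=0 W=0
Move 4: W@(3,3) -> caps B=0 W=0
Move 5: B@(3,2) -> caps B=0 W=0
Move 6: W@(0,1) -> caps B=0 W=0
Move 7: B@(0,3) -> caps B=0 W=0
Move 8: W@(1,2) -> caps B=0 W=0
Move 9: B@(2,3) -> caps B=1 W=0
Move 10: W@(1,0) -> caps B=1 W=0
Move 11: B@(2,0) -> caps B=1 W=0
Move 12: W@(2,1) -> caps B=1 W=0

Answer: .W.B
W.WB
BWWB
B.B.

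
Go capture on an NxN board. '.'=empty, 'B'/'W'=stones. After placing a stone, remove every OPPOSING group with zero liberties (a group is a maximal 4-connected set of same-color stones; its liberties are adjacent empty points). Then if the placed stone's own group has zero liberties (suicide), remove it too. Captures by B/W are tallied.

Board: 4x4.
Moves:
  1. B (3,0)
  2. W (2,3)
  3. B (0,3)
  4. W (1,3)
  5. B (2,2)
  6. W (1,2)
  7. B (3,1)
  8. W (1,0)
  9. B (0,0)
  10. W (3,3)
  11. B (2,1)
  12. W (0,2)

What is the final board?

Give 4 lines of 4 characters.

Answer: B.W.
W.WW
.BBW
BB.W

Derivation:
Move 1: B@(3,0) -> caps B=0 W=0
Move 2: W@(2,3) -> caps B=0 W=0
Move 3: B@(0,3) -> caps B=0 W=0
Move 4: W@(1,3) -> caps B=0 W=0
Move 5: B@(2,2) -> caps B=0 W=0
Move 6: W@(1,2) -> caps B=0 W=0
Move 7: B@(3,1) -> caps B=0 W=0
Move 8: W@(1,0) -> caps B=0 W=0
Move 9: B@(0,0) -> caps B=0 W=0
Move 10: W@(3,3) -> caps B=0 W=0
Move 11: B@(2,1) -> caps B=0 W=0
Move 12: W@(0,2) -> caps B=0 W=1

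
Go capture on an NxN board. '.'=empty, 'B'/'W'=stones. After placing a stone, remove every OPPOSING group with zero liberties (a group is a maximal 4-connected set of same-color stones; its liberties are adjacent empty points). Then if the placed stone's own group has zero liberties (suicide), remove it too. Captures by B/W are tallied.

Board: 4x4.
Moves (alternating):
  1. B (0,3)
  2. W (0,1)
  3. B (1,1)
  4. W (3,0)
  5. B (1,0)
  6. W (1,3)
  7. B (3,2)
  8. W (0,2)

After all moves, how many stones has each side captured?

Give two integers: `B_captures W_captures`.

Answer: 0 1

Derivation:
Move 1: B@(0,3) -> caps B=0 W=0
Move 2: W@(0,1) -> caps B=0 W=0
Move 3: B@(1,1) -> caps B=0 W=0
Move 4: W@(3,0) -> caps B=0 W=0
Move 5: B@(1,0) -> caps B=0 W=0
Move 6: W@(1,3) -> caps B=0 W=0
Move 7: B@(3,2) -> caps B=0 W=0
Move 8: W@(0,2) -> caps B=0 W=1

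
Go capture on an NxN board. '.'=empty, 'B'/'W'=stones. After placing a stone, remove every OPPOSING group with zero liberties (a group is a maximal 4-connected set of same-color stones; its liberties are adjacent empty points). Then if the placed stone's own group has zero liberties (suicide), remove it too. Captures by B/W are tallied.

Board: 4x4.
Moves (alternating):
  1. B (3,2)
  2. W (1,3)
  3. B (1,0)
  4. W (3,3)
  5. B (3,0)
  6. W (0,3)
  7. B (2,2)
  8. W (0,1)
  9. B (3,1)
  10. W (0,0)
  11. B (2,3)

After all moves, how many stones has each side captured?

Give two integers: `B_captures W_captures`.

Move 1: B@(3,2) -> caps B=0 W=0
Move 2: W@(1,3) -> caps B=0 W=0
Move 3: B@(1,0) -> caps B=0 W=0
Move 4: W@(3,3) -> caps B=0 W=0
Move 5: B@(3,0) -> caps B=0 W=0
Move 6: W@(0,3) -> caps B=0 W=0
Move 7: B@(2,2) -> caps B=0 W=0
Move 8: W@(0,1) -> caps B=0 W=0
Move 9: B@(3,1) -> caps B=0 W=0
Move 10: W@(0,0) -> caps B=0 W=0
Move 11: B@(2,3) -> caps B=1 W=0

Answer: 1 0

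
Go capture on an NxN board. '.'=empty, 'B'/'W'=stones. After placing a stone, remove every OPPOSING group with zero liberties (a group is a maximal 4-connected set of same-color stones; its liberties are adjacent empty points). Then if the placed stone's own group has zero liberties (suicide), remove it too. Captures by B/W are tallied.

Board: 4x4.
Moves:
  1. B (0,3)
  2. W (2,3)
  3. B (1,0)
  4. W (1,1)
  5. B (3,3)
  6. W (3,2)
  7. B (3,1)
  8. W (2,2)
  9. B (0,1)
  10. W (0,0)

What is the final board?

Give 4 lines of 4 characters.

Move 1: B@(0,3) -> caps B=0 W=0
Move 2: W@(2,3) -> caps B=0 W=0
Move 3: B@(1,0) -> caps B=0 W=0
Move 4: W@(1,1) -> caps B=0 W=0
Move 5: B@(3,3) -> caps B=0 W=0
Move 6: W@(3,2) -> caps B=0 W=1
Move 7: B@(3,1) -> caps B=0 W=1
Move 8: W@(2,2) -> caps B=0 W=1
Move 9: B@(0,1) -> caps B=0 W=1
Move 10: W@(0,0) -> caps B=0 W=1

Answer: .B.B
BW..
..WW
.BW.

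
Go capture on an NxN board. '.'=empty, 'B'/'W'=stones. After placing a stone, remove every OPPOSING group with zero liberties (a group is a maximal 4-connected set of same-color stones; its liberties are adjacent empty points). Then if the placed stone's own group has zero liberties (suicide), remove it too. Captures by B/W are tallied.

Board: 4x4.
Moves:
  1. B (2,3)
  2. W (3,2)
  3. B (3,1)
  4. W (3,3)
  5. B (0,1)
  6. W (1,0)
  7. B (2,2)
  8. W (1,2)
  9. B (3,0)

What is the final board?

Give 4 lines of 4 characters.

Answer: .B..
W.W.
..BB
BB..

Derivation:
Move 1: B@(2,3) -> caps B=0 W=0
Move 2: W@(3,2) -> caps B=0 W=0
Move 3: B@(3,1) -> caps B=0 W=0
Move 4: W@(3,3) -> caps B=0 W=0
Move 5: B@(0,1) -> caps B=0 W=0
Move 6: W@(1,0) -> caps B=0 W=0
Move 7: B@(2,2) -> caps B=2 W=0
Move 8: W@(1,2) -> caps B=2 W=0
Move 9: B@(3,0) -> caps B=2 W=0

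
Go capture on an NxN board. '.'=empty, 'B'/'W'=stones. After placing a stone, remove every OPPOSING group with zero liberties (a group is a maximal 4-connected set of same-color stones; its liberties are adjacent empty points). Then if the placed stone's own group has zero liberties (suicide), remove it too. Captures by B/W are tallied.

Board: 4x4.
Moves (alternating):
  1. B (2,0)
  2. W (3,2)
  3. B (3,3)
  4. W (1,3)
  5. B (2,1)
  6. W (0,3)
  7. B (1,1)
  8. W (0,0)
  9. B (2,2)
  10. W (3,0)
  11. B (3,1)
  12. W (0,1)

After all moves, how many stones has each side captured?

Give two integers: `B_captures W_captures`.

Move 1: B@(2,0) -> caps B=0 W=0
Move 2: W@(3,2) -> caps B=0 W=0
Move 3: B@(3,3) -> caps B=0 W=0
Move 4: W@(1,3) -> caps B=0 W=0
Move 5: B@(2,1) -> caps B=0 W=0
Move 6: W@(0,3) -> caps B=0 W=0
Move 7: B@(1,1) -> caps B=0 W=0
Move 8: W@(0,0) -> caps B=0 W=0
Move 9: B@(2,2) -> caps B=0 W=0
Move 10: W@(3,0) -> caps B=0 W=0
Move 11: B@(3,1) -> caps B=2 W=0
Move 12: W@(0,1) -> caps B=2 W=0

Answer: 2 0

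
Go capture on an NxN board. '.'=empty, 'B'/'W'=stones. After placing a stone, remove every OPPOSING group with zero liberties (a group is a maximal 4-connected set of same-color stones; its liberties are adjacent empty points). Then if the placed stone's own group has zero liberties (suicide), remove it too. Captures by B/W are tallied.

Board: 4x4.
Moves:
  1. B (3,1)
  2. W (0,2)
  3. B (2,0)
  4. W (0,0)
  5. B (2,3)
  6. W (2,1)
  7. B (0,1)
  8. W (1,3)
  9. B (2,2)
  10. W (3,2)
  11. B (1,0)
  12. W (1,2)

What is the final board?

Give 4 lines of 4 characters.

Move 1: B@(3,1) -> caps B=0 W=0
Move 2: W@(0,2) -> caps B=0 W=0
Move 3: B@(2,0) -> caps B=0 W=0
Move 4: W@(0,0) -> caps B=0 W=0
Move 5: B@(2,3) -> caps B=0 W=0
Move 6: W@(2,1) -> caps B=0 W=0
Move 7: B@(0,1) -> caps B=0 W=0
Move 8: W@(1,3) -> caps B=0 W=0
Move 9: B@(2,2) -> caps B=0 W=0
Move 10: W@(3,2) -> caps B=0 W=0
Move 11: B@(1,0) -> caps B=1 W=0
Move 12: W@(1,2) -> caps B=1 W=0

Answer: .BW.
B.WW
BWBB
.BW.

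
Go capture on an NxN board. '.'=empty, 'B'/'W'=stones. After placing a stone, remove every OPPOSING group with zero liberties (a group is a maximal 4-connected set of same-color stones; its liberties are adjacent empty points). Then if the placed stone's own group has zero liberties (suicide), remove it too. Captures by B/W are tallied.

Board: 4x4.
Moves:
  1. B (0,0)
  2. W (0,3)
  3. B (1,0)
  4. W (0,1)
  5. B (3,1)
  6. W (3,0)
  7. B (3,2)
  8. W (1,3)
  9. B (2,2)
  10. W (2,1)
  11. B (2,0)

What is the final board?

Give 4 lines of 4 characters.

Answer: BW.W
B..W
BWB.
.BB.

Derivation:
Move 1: B@(0,0) -> caps B=0 W=0
Move 2: W@(0,3) -> caps B=0 W=0
Move 3: B@(1,0) -> caps B=0 W=0
Move 4: W@(0,1) -> caps B=0 W=0
Move 5: B@(3,1) -> caps B=0 W=0
Move 6: W@(3,0) -> caps B=0 W=0
Move 7: B@(3,2) -> caps B=0 W=0
Move 8: W@(1,3) -> caps B=0 W=0
Move 9: B@(2,2) -> caps B=0 W=0
Move 10: W@(2,1) -> caps B=0 W=0
Move 11: B@(2,0) -> caps B=1 W=0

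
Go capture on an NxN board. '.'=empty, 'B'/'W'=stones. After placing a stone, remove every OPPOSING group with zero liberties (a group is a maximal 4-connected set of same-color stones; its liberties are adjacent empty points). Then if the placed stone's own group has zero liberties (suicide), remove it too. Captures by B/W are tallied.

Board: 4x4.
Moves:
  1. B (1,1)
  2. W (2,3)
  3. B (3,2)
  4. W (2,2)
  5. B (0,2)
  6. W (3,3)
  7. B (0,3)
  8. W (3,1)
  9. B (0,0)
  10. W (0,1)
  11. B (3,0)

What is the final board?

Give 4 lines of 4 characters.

Answer: B.BB
.B..
..WW
BW.W

Derivation:
Move 1: B@(1,1) -> caps B=0 W=0
Move 2: W@(2,3) -> caps B=0 W=0
Move 3: B@(3,2) -> caps B=0 W=0
Move 4: W@(2,2) -> caps B=0 W=0
Move 5: B@(0,2) -> caps B=0 W=0
Move 6: W@(3,3) -> caps B=0 W=0
Move 7: B@(0,3) -> caps B=0 W=0
Move 8: W@(3,1) -> caps B=0 W=1
Move 9: B@(0,0) -> caps B=0 W=1
Move 10: W@(0,1) -> caps B=0 W=1
Move 11: B@(3,0) -> caps B=0 W=1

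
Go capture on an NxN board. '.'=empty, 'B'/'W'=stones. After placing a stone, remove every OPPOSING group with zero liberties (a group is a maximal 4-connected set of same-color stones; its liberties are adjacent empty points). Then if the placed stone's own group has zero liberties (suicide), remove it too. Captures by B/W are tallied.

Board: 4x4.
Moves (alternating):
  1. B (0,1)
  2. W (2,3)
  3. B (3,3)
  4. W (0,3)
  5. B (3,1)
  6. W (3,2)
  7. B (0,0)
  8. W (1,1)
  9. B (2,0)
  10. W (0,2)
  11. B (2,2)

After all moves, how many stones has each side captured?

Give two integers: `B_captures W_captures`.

Answer: 0 1

Derivation:
Move 1: B@(0,1) -> caps B=0 W=0
Move 2: W@(2,3) -> caps B=0 W=0
Move 3: B@(3,3) -> caps B=0 W=0
Move 4: W@(0,3) -> caps B=0 W=0
Move 5: B@(3,1) -> caps B=0 W=0
Move 6: W@(3,2) -> caps B=0 W=1
Move 7: B@(0,0) -> caps B=0 W=1
Move 8: W@(1,1) -> caps B=0 W=1
Move 9: B@(2,0) -> caps B=0 W=1
Move 10: W@(0,2) -> caps B=0 W=1
Move 11: B@(2,2) -> caps B=0 W=1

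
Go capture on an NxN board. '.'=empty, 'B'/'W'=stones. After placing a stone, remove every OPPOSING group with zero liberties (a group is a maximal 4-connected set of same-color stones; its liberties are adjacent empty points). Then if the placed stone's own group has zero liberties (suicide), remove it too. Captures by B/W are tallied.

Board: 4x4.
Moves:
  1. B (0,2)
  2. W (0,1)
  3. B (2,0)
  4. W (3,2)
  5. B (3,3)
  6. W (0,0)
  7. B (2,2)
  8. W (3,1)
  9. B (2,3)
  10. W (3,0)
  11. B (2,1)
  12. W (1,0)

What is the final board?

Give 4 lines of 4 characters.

Answer: WWB.
W...
BBBB
...B

Derivation:
Move 1: B@(0,2) -> caps B=0 W=0
Move 2: W@(0,1) -> caps B=0 W=0
Move 3: B@(2,0) -> caps B=0 W=0
Move 4: W@(3,2) -> caps B=0 W=0
Move 5: B@(3,3) -> caps B=0 W=0
Move 6: W@(0,0) -> caps B=0 W=0
Move 7: B@(2,2) -> caps B=0 W=0
Move 8: W@(3,1) -> caps B=0 W=0
Move 9: B@(2,3) -> caps B=0 W=0
Move 10: W@(3,0) -> caps B=0 W=0
Move 11: B@(2,1) -> caps B=3 W=0
Move 12: W@(1,0) -> caps B=3 W=0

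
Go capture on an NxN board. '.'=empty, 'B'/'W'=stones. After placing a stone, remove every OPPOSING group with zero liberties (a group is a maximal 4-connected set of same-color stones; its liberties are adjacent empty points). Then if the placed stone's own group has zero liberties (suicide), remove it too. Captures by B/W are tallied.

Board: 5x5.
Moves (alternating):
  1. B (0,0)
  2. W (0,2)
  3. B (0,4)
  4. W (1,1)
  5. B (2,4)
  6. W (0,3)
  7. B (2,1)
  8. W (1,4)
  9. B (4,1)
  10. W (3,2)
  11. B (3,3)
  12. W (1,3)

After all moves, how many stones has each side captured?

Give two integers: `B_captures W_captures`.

Answer: 0 1

Derivation:
Move 1: B@(0,0) -> caps B=0 W=0
Move 2: W@(0,2) -> caps B=0 W=0
Move 3: B@(0,4) -> caps B=0 W=0
Move 4: W@(1,1) -> caps B=0 W=0
Move 5: B@(2,4) -> caps B=0 W=0
Move 6: W@(0,3) -> caps B=0 W=0
Move 7: B@(2,1) -> caps B=0 W=0
Move 8: W@(1,4) -> caps B=0 W=1
Move 9: B@(4,1) -> caps B=0 W=1
Move 10: W@(3,2) -> caps B=0 W=1
Move 11: B@(3,3) -> caps B=0 W=1
Move 12: W@(1,3) -> caps B=0 W=1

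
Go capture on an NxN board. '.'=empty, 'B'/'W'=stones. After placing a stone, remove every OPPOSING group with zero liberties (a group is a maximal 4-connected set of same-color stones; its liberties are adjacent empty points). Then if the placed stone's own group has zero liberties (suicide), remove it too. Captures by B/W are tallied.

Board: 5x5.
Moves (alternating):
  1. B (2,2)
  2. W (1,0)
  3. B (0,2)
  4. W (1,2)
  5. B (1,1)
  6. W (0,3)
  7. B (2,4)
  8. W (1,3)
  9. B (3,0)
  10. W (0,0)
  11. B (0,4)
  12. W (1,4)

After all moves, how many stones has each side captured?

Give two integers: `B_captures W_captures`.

Answer: 0 1

Derivation:
Move 1: B@(2,2) -> caps B=0 W=0
Move 2: W@(1,0) -> caps B=0 W=0
Move 3: B@(0,2) -> caps B=0 W=0
Move 4: W@(1,2) -> caps B=0 W=0
Move 5: B@(1,1) -> caps B=0 W=0
Move 6: W@(0,3) -> caps B=0 W=0
Move 7: B@(2,4) -> caps B=0 W=0
Move 8: W@(1,3) -> caps B=0 W=0
Move 9: B@(3,0) -> caps B=0 W=0
Move 10: W@(0,0) -> caps B=0 W=0
Move 11: B@(0,4) -> caps B=0 W=0
Move 12: W@(1,4) -> caps B=0 W=1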